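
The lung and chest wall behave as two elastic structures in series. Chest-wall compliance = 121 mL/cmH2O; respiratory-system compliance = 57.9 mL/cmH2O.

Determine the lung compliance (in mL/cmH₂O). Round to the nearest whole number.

111

1/CL = 1/Crs − 1/Ccw.
1/CL = 1/57.9 − 1/121 = 0.009007.
CL = 111.02 mL/cmH2O.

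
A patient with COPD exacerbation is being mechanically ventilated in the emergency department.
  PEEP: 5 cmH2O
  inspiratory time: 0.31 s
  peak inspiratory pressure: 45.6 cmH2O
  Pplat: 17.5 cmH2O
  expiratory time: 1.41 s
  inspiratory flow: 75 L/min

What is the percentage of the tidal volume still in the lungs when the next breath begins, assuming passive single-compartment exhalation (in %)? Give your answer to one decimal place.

13.2

Flow: 75 L/min ÷ 60 = 1.25 L/s.
Vt = flow × Ti = 1.25 L/s × 0.31 s × 1000 mL/L = 387.5 mL.
R = (PIP − Pplat)/V̇ = (45.6 − 17.5) / 1.25 = 28.1/1.25 = 22.48 cmH2O·s/L.
C = Vt/(Pplat − PEEP) = 387.5 / (17.5 − 5) = 387.5/12.5 = 31.0 mL/cmH2O.
τ = R × C = 22.48 × 0.031 L/cmH2O = 0.6969 s.
Fraction remaining at end-expiration = e^(−Te/τ) = e^(−1.41/0.6969) = 0.1322 → 13.22%.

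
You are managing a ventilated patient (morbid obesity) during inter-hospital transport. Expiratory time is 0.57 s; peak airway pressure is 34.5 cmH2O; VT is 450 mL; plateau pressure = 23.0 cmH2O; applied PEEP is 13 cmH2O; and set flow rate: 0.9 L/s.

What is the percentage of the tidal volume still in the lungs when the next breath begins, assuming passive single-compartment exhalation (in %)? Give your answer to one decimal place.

37.1

R = (PIP − Pplat)/V̇ = (34.5 − 23.0) / 0.9 = 11.5/0.9 = 12.778 cmH2O·s/L.
C = Vt/(Pplat − PEEP) = 450.0 / (23.0 − 13) = 450.0/10.0 = 45.0 mL/cmH2O.
τ = R × C = 12.778 × 0.045 L/cmH2O = 0.575 s.
Fraction remaining at end-expiration = e^(−Te/τ) = e^(−0.57/0.575) = 0.3711 → 37.11%.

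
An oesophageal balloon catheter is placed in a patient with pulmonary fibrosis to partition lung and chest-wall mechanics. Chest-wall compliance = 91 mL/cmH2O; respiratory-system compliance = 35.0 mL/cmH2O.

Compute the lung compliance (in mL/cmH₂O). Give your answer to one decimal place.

56.9

1/CL = 1/Crs − 1/Ccw.
1/CL = 1/35.0 − 1/91 = 0.01758.
CL = 56.883 mL/cmH2O.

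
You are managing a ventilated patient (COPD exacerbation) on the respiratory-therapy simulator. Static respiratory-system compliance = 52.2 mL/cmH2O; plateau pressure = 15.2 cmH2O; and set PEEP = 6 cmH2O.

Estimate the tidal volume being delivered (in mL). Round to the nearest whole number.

Vt = Cstat × (Pplat − PEEP) = 52.2 × (15.2 − 6) = 52.2 × 9.2 = 480.24 mL.

480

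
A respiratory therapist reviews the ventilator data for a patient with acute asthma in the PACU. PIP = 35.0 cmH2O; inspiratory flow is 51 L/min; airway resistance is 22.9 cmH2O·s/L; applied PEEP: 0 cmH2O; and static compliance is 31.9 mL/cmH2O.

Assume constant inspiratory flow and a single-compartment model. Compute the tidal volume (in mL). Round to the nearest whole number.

Flow: 51 L/min ÷ 60 = 0.85 L/s.
Equation of motion (constant flow): PIP = Vt/C + R·V̇ + PEEP.
Vt/C = PIP − R·V̇ − PEEP = 35.0 − 19.465 − 0 = 15.535 cmH2O.
Vt = C × 15.535 = 31.9 × 15.535 = 495.57 mL.

496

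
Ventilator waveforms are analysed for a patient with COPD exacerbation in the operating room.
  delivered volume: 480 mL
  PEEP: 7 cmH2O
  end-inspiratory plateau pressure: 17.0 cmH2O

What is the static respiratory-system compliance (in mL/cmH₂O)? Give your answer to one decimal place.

Cstat = Vt / (Pplat − PEEP) = 480 / (17.0 − 7) = 480 / 10.0 = 48.0 mL/cmH2O.

48.0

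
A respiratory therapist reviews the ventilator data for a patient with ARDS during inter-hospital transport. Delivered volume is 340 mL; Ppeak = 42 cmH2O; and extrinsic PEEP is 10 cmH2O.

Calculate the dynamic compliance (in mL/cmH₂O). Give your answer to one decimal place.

Dynamic compliance = Vt / (PIP − PEEP) = 340 / (42 − 10) = 340 / 32.0 = 10.625 mL/cmH2O.

10.6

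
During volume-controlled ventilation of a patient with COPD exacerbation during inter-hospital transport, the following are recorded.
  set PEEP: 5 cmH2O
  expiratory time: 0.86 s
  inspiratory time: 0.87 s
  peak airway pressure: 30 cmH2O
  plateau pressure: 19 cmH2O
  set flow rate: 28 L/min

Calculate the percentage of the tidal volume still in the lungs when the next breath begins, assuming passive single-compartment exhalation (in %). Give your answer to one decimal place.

28.4

Flow: 28 L/min ÷ 60 = 0.4667 L/s.
Vt = flow × Ti = 0.4667 L/s × 0.87 s × 1000 mL/L = 406.03 mL.
R = (PIP − Pplat)/V̇ = (30 − 19) / 0.4667 = 11.0/0.4667 = 23.57 cmH2O·s/L.
C = Vt/(Pplat − PEEP) = 406.03 / (19 − 5) = 406.03/14.0 = 29.002 mL/cmH2O.
τ = R × C = 23.57 × 0.029 L/cmH2O = 0.6835 s.
Fraction remaining at end-expiration = e^(−Te/τ) = e^(−0.86/0.6835) = 0.2842 → 28.42%.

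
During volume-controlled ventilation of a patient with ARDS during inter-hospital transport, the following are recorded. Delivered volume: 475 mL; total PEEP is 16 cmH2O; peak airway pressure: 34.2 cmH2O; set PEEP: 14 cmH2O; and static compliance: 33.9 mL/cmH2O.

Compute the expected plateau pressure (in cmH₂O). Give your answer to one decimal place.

End-expiratory occlusion gives total PEEP = 16 cmH2O (intrinsic PEEP = 16 − 14 = 2). Use total PEEP for the elastic gradient.
Pplat = PEEPtotal + Vt / Cstat = 16 + 475 / 33.9 = 16 + 14.012 = 30.012 cmH2O.

30.0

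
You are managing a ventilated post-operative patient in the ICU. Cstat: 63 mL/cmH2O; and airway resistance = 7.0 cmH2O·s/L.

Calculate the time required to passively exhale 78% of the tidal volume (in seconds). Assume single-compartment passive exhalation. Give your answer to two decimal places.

τ = R × C = 7.0 × 63 mL/cmH2O = 7.0 × 0.063 L/cmH2O = 0.441 s.
Exhaled fraction f = 1 − e^(−t/τ) → t = −τ·ln(1 − f) = −0.441·ln(0.22) = 0.6677 s.

0.67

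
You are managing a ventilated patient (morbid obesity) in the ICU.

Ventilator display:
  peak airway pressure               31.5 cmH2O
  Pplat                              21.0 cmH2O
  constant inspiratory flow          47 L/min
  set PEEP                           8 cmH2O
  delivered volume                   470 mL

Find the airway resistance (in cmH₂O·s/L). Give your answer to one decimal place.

13.4

Flow: 47 L/min ÷ 60 = 0.7833 L/s.
Raw = (PIP − Pplat) / flow = (31.5 − 21.0) / 0.7833 = 10.5 / 0.7833 = 13.405 cmH2O·s/L.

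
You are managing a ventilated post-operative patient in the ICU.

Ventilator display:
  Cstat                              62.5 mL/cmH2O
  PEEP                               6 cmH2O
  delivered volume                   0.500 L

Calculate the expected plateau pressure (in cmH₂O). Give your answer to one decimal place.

Pplat = PEEP + Vt / Cstat = 6 + 500 / 62.5 = 6 + 8.0 = 14.0 cmH2O.

14.0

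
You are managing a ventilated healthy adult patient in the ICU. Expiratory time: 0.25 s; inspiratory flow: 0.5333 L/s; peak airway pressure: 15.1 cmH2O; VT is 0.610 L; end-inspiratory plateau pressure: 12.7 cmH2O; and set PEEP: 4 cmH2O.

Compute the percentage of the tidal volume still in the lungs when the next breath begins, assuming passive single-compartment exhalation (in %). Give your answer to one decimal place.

45.3

R = (PIP − Pplat)/V̇ = (15.1 − 12.7) / 0.5333 = 2.4/0.5333 = 4.5 cmH2O·s/L.
C = Vt/(Pplat − PEEP) = 610.0 / (12.7 − 4) = 610.0/8.7 = 70.115 mL/cmH2O.
τ = R × C = 4.5 × 0.07012 L/cmH2O = 0.3155 s.
Fraction remaining at end-expiration = e^(−Te/τ) = e^(−0.25/0.3155) = 0.4528 → 45.28%.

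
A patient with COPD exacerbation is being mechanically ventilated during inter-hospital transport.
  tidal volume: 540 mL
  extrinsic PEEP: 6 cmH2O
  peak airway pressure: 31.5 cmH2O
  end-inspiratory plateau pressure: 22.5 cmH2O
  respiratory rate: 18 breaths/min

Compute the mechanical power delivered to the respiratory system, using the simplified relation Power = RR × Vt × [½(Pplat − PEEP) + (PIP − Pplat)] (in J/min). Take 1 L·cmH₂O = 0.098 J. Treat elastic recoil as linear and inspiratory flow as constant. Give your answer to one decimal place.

Per-breath work = Vt × [½(Pplat−PEEP) + (PIP−Pplat)] = 0.540 × [0.5×16.5 + 9.0] = 0.540 × 17.25 = 9.315 L·cmH2O.
Power = 18 × 9.315 = 167.67 L·cmH2O/min.
× 0.098 J/(L·cmH2O) → 16.432 J/min.

16.4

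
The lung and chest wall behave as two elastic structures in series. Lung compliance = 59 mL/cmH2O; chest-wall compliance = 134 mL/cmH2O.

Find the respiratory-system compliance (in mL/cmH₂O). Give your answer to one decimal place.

Lung and chest wall are elastances in series: 1/Crs = 1/CL + 1/Ccw.
1/Crs = 1/59 + 1/134 = 0.02441.
Crs = 40.967 mL/cmH2O.

41.0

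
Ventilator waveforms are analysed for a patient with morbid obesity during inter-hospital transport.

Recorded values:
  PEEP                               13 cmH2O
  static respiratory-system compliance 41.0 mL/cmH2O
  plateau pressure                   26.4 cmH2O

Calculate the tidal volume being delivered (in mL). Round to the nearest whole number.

Vt = Cstat × (Pplat − PEEP) = 41.0 × (26.4 − 13) = 41.0 × 13.4 = 549.4 mL.

549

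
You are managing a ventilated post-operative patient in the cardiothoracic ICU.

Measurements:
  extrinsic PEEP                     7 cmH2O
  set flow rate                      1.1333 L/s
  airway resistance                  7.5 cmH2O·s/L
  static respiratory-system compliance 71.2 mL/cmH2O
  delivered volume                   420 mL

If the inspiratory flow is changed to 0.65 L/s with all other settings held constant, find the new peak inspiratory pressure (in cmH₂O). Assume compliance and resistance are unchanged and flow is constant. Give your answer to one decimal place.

17.8

PIP = Vt/C + R·V̇ + PEEP (constant-flow equation of motion).
Only the resistive term changes: ΔPIP = R × ΔV̇ = 7.5 × (0.65 − 1.1333) = 7.5 × -0.4833 = -3.625 cmH2O.
Original PIP = 420/71.2 + 7.5×1.1333 + 7 = 21.399 cmH2O; new PIP = 21.399 + (-3.625) = 17.774 cmH2O.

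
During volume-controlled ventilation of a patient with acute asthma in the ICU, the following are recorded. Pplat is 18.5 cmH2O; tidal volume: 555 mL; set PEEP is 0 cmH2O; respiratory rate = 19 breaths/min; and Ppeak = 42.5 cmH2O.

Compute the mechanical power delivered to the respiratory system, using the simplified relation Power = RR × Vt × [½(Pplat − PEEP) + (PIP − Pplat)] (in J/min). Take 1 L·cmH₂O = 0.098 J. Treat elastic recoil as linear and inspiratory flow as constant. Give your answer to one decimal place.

34.4

Per-breath work = Vt × [½(Pplat−PEEP) + (PIP−Pplat)] = 0.555 × [0.5×18.5 + 24.0] = 0.555 × 33.25 = 18.454 L·cmH2O.
Power = 19 × 18.454 = 350.63 L·cmH2O/min.
× 0.098 J/(L·cmH2O) → 34.362 J/min.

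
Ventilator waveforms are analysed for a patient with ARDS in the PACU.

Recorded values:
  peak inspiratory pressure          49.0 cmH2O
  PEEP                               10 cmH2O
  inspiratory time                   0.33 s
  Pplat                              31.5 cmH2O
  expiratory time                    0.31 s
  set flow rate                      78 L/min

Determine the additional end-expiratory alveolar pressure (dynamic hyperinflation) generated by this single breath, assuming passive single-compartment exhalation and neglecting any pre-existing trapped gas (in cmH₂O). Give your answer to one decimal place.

6.8

Flow: 78 L/min ÷ 60 = 1.3 L/s.
Vt = flow × Ti = 1.3 L/s × 0.33 s × 1000 mL/L = 429.0 mL.
R = (PIP − Pplat)/V̇ = (49.0 − 31.5) / 1.3 = 17.5/1.3 = 13.462 cmH2O·s/L.
C = Vt/(Pplat − PEEP) = 429.0 / (31.5 − 10) = 429.0/21.5 = 19.953 mL/cmH2O.
τ = R × C = 13.462 × 0.01995 L/cmH2O = 0.2686 s.
Fraction remaining = e^(−Te/τ) = e^(−0.31/0.2686) = 0.3153; trapped volume = 429.0 × 0.3153 = 135.26 mL.
Additional alveolar pressure from trapping ≈ V_trapped / C = 135.26 / 19.953 = 6.779 cmH2O.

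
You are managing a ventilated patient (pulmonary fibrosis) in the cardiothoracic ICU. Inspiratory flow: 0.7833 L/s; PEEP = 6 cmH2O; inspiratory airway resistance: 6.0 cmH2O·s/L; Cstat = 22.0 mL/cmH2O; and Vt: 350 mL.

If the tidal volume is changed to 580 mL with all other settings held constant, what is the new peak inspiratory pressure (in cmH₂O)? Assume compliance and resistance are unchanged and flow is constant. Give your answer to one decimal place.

PIP = Vt/C + R·V̇ + PEEP (constant-flow equation of motion).
Only the elastic term changes: ΔPIP = ΔVt / C = (580 − 350) / 22.0 = 10.455 cmH2O.
Original PIP = 350/22.0 + 6.0×0.7833 + 6 = 26.609 cmH2O; new PIP = 26.609 + (10.455) = 37.064 cmH2O.

37.1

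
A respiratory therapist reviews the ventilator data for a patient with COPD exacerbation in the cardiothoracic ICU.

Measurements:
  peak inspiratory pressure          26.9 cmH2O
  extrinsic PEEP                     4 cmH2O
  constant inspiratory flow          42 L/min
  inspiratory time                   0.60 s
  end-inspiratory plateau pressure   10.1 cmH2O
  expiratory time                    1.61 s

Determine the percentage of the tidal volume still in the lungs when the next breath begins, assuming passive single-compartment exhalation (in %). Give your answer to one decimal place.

37.7

Flow: 42 L/min ÷ 60 = 0.7 L/s.
Vt = flow × Ti = 0.7 L/s × 0.60 s × 1000 mL/L = 420.0 mL.
R = (PIP − Pplat)/V̇ = (26.9 − 10.1) / 0.7 = 16.8/0.7 = 24.0 cmH2O·s/L.
C = Vt/(Pplat − PEEP) = 420.0 / (10.1 − 4) = 420.0/6.1 = 68.852 mL/cmH2O.
τ = R × C = 24.0 × 0.06885 L/cmH2O = 1.652 s.
Fraction remaining at end-expiration = e^(−Te/τ) = e^(−1.61/1.652) = 0.3774 → 37.74%.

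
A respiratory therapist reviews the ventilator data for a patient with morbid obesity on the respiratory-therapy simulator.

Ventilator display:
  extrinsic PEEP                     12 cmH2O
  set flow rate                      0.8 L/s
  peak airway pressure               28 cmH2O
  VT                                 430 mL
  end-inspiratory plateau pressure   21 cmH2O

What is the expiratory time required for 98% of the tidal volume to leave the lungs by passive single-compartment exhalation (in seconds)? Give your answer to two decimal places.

1.64

R = (PIP − Pplat)/V̇ = (28 − 21) / 0.8 = 7.0/0.8 = 8.75 cmH2O·s/L.
C = Vt/(Pplat − PEEP) = 430.0 / (21 − 12) = 430.0/9.0 = 47.778 mL/cmH2O.
τ = R × C = 8.75 × 0.04778 L/cmH2O = 0.4181 s.
t = −τ·ln(1 − 0.98) = −0.4181·ln(0.02) = 1.636 s.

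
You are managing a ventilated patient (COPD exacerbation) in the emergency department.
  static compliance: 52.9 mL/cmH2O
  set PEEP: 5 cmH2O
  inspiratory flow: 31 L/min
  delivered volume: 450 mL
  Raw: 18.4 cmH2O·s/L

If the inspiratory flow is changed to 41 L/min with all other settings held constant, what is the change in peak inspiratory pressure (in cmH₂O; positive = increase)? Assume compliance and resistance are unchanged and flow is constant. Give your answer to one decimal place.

3.1

Flow: 31 L/min ÷ 60 = 0.5167 L/s.
New flow: 41 L/min ÷ 60 = 0.6833 L/s.
PIP = Vt/C + R·V̇ + PEEP (constant-flow equation of motion).
Only the resistive term changes: ΔPIP = R × ΔV̇ = 18.4 × (0.6833 − 0.5167) = 18.4 × 0.1666 = 3.065 cmH2O.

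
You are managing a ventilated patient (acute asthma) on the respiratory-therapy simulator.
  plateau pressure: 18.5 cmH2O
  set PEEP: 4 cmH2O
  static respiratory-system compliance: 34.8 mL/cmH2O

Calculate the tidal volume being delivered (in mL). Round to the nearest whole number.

505

Vt = Cstat × (Pplat − PEEP) = 34.8 × (18.5 − 4) = 34.8 × 14.5 = 504.6 mL.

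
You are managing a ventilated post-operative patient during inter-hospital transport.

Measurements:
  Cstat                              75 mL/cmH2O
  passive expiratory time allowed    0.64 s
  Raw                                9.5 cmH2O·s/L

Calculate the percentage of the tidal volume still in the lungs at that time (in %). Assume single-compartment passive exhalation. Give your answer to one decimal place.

40.7

τ = R × C = 9.5 × 75 mL/cmH2O = 9.5 × 0.075 L/cmH2O = 0.7125 s.
Passive exhalation: V(t)/V₀ = e^(−t/τ) = e^(−0.64/0.7125) = 0.4073.
Fraction remaining = 0.4073 → 40.73%.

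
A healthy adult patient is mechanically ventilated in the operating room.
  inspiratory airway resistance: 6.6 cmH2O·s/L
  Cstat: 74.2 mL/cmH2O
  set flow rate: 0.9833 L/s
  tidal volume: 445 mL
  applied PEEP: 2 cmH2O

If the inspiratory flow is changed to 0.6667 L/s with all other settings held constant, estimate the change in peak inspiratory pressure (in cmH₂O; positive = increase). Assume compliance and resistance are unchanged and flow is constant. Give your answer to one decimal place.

PIP = Vt/C + R·V̇ + PEEP (constant-flow equation of motion).
Only the resistive term changes: ΔPIP = R × ΔV̇ = 6.6 × (0.6667 − 0.9833) = 6.6 × -0.3166 = -2.09 cmH2O.

-2.1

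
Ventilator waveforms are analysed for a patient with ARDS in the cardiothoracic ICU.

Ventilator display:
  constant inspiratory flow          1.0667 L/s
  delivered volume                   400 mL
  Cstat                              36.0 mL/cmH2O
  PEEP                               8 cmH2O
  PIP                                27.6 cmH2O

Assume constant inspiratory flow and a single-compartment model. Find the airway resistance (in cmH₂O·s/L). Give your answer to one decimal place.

8.0

Equation of motion (constant flow): PIP = Vt/C + R·V̇ + PEEP.
R·V̇ = PIP − Vt/C − PEEP = 27.6 − 400/36.0 − 8 = 27.6 − 11.111 − 8 = 8.489 cmH2O.
R = 8.489 / 1.0667 = 7.958 cmH2O·s/L.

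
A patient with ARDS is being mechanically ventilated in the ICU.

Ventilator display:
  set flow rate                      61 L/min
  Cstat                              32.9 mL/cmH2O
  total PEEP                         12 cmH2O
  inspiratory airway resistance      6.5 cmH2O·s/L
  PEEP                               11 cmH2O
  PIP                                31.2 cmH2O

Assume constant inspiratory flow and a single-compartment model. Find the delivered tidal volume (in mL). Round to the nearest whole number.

Flow: 61 L/min ÷ 60 = 1.0167 L/s.
Total PEEP = 12 cmH2O (set 11 + intrinsic 1); this is the baseline alveolar pressure.
Equation of motion (constant flow): PIP = Vt/C + R·V̇ + PEEP.
Vt/C = PIP − R·V̇ − PEEP = 31.2 − 6.609 − 12 = 12.591 cmH2O.
Vt = C × 12.591 = 32.9 × 12.591 = 414.24 mL.

414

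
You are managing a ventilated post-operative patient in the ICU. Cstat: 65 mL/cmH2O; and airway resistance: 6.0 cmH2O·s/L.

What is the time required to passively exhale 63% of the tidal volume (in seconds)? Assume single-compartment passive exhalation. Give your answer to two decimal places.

τ = R × C = 6.0 × 65 mL/cmH2O = 6.0 × 0.065 L/cmH2O = 0.39 s.
Exhaled fraction f = 1 − e^(−t/τ) → t = −τ·ln(1 − f) = −0.39·ln(0.37) = 0.3878 s.

0.39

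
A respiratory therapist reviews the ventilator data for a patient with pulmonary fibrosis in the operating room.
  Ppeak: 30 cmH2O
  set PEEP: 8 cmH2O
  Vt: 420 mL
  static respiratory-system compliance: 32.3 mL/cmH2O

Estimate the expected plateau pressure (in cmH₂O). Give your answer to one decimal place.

Pplat = PEEP + Vt / Cstat = 8 + 420 / 32.3 = 8 + 13.003 = 21.003 cmH2O.

21.0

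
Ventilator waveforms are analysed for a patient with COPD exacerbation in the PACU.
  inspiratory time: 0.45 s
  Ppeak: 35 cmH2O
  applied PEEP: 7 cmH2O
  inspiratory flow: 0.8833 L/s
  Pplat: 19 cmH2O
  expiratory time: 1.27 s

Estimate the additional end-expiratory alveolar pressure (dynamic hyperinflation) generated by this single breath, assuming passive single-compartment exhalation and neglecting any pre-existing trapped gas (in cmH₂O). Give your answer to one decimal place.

1.4

Vt = flow × Ti = 0.8833 L/s × 0.45 s × 1000 mL/L = 397.49 mL.
R = (PIP − Pplat)/V̇ = (35 − 19) / 0.8833 = 16.0/0.8833 = 18.114 cmH2O·s/L.
C = Vt/(Pplat − PEEP) = 397.49 / (19 − 7) = 397.49/12.0 = 33.124 mL/cmH2O.
τ = R × C = 18.114 × 0.03312 L/cmH2O = 0.5999 s.
Fraction remaining = e^(−Te/τ) = e^(−1.27/0.5999) = 0.1204; trapped volume = 397.49 × 0.1204 = 47.858 mL.
Additional alveolar pressure from trapping ≈ V_trapped / C = 47.858 / 33.124 = 1.445 cmH2O.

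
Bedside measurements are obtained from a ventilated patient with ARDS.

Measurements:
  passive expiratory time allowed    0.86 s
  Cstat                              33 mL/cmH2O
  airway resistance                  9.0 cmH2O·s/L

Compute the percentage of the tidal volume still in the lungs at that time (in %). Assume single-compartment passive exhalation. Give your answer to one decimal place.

5.5

τ = R × C = 9.0 × 33 mL/cmH2O = 9.0 × 0.033 L/cmH2O = 0.297 s.
Passive exhalation: V(t)/V₀ = e^(−t/τ) = e^(−0.86/0.297) = 0.05526.
Fraction remaining = 0.05526 → 5.526%.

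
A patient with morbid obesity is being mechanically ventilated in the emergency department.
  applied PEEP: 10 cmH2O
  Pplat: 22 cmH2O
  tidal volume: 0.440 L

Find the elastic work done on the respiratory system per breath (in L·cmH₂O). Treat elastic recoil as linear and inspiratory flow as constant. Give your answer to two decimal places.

2.64

Elastic work ≈ ½ × (Pplat − PEEP) × Vt = 0.5 × (22 − 10) × 0.440 L = 0.5 × 12.0 × 0.440 = 2.64 L·cmH2O.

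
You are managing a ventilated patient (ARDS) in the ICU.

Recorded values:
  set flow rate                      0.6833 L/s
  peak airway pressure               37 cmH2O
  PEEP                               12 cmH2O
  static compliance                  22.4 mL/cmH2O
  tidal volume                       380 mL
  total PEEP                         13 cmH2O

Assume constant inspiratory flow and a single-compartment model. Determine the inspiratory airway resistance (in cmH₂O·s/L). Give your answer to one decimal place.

10.3

Total PEEP = 13 cmH2O (set 12 + intrinsic 1); this is the baseline alveolar pressure.
Equation of motion (constant flow): PIP = Vt/C + R·V̇ + PEEP.
R·V̇ = PIP − Vt/C − PEEP = 37 − 380/22.4 − 13 = 37 − 16.964 − 13 = 7.036 cmH2O.
R = 7.036 / 0.6833 = 10.297 cmH2O·s/L.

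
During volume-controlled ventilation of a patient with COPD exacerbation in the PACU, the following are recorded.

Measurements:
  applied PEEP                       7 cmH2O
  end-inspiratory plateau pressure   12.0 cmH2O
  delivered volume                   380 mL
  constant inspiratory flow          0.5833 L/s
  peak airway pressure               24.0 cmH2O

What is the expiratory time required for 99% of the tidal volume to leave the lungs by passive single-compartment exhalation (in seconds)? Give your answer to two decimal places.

R = (PIP − Pplat)/V̇ = (24.0 − 12.0) / 0.5833 = 12.0/0.5833 = 20.573 cmH2O·s/L.
C = Vt/(Pplat − PEEP) = 380.0 / (12.0 − 7) = 380.0/5.0 = 76.0 mL/cmH2O.
τ = R × C = 20.573 × 0.076 L/cmH2O = 1.564 s.
t = −τ·ln(1 − 0.99) = −1.564·ln(0.01) = 7.202 s.

7.20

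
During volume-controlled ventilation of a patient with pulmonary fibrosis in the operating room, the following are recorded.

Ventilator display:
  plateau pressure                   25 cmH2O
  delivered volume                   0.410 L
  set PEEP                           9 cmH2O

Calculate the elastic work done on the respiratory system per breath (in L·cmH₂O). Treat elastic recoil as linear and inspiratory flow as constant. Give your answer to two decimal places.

3.28

Elastic work ≈ ½ × (Pplat − PEEP) × Vt = 0.5 × (25 − 9) × 0.410 L = 0.5 × 16.0 × 0.410 = 3.28 L·cmH2O.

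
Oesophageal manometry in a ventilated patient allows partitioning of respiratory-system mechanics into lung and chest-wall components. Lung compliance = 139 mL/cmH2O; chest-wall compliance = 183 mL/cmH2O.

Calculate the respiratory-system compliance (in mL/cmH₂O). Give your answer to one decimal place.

Lung and chest wall are elastances in series: 1/Crs = 1/CL + 1/Ccw.
1/Crs = 1/139 + 1/183 = 0.01266.
Crs = 78.989 mL/cmH2O.

79.0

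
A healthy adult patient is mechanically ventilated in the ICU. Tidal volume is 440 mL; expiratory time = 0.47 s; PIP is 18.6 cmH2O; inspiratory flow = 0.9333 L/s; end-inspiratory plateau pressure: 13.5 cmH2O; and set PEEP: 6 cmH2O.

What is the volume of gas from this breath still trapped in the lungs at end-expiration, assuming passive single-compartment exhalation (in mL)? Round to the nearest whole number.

102

R = (PIP − Pplat)/V̇ = (18.6 − 13.5) / 0.9333 = 5.1/0.9333 = 5.464 cmH2O·s/L.
C = Vt/(Pplat − PEEP) = 440.0 / (13.5 − 6) = 440.0/7.5 = 58.667 mL/cmH2O.
τ = R × C = 5.464 × 0.05867 L/cmH2O = 0.3206 s.
Fraction remaining = e^(−Te/τ) = e^(−0.47/0.3206) = 0.2308.
Trapped volume = 440.0 × 0.2308 = 101.55 mL.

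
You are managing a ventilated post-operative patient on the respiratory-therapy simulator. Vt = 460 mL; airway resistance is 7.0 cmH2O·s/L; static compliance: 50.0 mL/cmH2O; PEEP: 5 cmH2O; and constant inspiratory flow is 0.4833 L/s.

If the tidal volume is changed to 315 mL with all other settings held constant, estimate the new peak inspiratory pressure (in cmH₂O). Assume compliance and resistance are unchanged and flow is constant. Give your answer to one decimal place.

PIP = Vt/C + R·V̇ + PEEP (constant-flow equation of motion).
Only the elastic term changes: ΔPIP = ΔVt / C = (315 − 460) / 50.0 = -2.9 cmH2O.
Original PIP = 460/50.0 + 7.0×0.4833 + 5 = 17.583 cmH2O; new PIP = 17.583 + (-2.9) = 14.683 cmH2O.

14.7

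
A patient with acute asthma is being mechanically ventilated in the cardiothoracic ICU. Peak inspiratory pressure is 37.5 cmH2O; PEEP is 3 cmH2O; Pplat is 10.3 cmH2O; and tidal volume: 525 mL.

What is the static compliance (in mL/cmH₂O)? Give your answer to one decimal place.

Cstat = Vt / (Pplat − PEEP) = 525 / (10.3 − 3) = 525 / 7.3 = 71.918 mL/cmH2O.

71.9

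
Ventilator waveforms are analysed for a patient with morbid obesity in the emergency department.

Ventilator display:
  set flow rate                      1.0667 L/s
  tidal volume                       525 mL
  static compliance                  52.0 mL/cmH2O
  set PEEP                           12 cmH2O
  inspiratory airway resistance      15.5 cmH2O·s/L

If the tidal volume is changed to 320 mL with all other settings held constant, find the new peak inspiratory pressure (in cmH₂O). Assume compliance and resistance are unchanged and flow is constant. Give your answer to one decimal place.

34.7

PIP = Vt/C + R·V̇ + PEEP (constant-flow equation of motion).
Only the elastic term changes: ΔPIP = ΔVt / C = (320 − 525) / 52.0 = -3.942 cmH2O.
Original PIP = 525/52.0 + 15.5×1.0667 + 12 = 38.63 cmH2O; new PIP = 38.63 + (-3.942) = 34.688 cmH2O.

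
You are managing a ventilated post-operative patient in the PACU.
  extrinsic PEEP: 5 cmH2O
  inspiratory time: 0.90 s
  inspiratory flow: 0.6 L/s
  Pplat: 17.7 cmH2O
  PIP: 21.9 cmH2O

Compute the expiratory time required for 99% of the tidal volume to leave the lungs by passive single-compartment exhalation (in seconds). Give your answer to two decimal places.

Vt = flow × Ti = 0.6 L/s × 0.90 s × 1000 mL/L = 540.0 mL.
R = (PIP − Pplat)/V̇ = (21.9 − 17.7) / 0.6 = 4.2/0.6 = 7.0 cmH2O·s/L.
C = Vt/(Pplat − PEEP) = 540.0 / (17.7 − 5) = 540.0/12.7 = 42.52 mL/cmH2O.
τ = R × C = 7.0 × 0.04252 L/cmH2O = 0.2976 s.
t = −τ·ln(1 − 0.99) = −0.2976·ln(0.01) = 1.37 s.

1.37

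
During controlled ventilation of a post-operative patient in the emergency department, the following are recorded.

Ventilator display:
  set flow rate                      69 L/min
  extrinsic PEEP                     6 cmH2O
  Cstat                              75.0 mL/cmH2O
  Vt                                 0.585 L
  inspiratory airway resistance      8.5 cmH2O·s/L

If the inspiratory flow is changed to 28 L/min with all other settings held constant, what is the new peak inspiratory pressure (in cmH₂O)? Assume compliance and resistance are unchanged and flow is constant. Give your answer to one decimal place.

Flow: 69 L/min ÷ 60 = 1.15 L/s.
New flow: 28 L/min ÷ 60 = 0.4667 L/s.
PIP = Vt/C + R·V̇ + PEEP (constant-flow equation of motion).
Only the resistive term changes: ΔPIP = R × ΔV̇ = 8.5 × (0.4667 − 1.15) = 8.5 × -0.6833 = -5.808 cmH2O.
Original PIP = 585/75.0 + 8.5×1.15 + 6 = 23.575 cmH2O; new PIP = 23.575 + (-5.808) = 17.767 cmH2O.

17.8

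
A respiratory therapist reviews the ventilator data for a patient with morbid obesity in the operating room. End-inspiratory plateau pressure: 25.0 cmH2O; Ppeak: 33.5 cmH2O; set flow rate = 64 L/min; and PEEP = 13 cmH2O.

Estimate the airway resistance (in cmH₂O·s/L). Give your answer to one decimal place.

8.0

Flow: 64 L/min ÷ 60 = 1.0667 L/s.
Raw = (PIP − Pplat) / flow = (33.5 − 25.0) / 1.0667 = 8.5 / 1.0667 = 7.969 cmH2O·s/L.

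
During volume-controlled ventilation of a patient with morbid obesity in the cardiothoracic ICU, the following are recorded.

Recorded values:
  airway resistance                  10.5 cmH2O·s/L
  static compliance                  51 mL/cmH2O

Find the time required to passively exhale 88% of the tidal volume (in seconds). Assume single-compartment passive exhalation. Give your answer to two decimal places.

1.14

τ = R × C = 10.5 × 51 mL/cmH2O = 10.5 × 0.051 L/cmH2O = 0.5355 s.
Exhaled fraction f = 1 − e^(−t/τ) → t = −τ·ln(1 − f) = −0.5355·ln(0.12) = 1.135 s.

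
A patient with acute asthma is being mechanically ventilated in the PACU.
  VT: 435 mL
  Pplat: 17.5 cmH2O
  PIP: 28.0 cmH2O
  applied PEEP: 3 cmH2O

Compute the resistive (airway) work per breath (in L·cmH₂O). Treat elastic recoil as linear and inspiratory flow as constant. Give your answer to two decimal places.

With constant inspiratory flow the resistive pressure is constant at PIP − Pplat = 28.0 − 17.5 = 10.5 cmH2O, so resistive work = 10.5 × 0.435 = 4.568 L·cmH2O.

4.57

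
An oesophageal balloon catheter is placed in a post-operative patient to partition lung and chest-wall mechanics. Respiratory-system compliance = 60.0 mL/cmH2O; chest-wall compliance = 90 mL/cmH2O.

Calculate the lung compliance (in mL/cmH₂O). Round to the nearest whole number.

1/CL = 1/Crs − 1/Ccw.
1/CL = 1/60.0 − 1/90 = 0.005556.
CL = 179.99 mL/cmH2O.

180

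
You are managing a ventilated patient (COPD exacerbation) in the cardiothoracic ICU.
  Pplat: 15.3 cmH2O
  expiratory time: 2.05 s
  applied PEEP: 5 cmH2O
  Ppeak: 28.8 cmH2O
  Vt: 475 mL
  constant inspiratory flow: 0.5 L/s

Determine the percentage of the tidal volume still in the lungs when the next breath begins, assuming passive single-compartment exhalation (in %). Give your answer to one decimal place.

19.3

R = (PIP − Pplat)/V̇ = (28.8 − 15.3) / 0.5 = 13.5/0.5 = 27.0 cmH2O·s/L.
C = Vt/(Pplat − PEEP) = 475.0 / (15.3 − 5) = 475.0/10.3 = 46.117 mL/cmH2O.
τ = R × C = 27.0 × 0.04612 L/cmH2O = 1.245 s.
Fraction remaining at end-expiration = e^(−Te/τ) = e^(−2.05/1.245) = 0.1927 → 19.27%.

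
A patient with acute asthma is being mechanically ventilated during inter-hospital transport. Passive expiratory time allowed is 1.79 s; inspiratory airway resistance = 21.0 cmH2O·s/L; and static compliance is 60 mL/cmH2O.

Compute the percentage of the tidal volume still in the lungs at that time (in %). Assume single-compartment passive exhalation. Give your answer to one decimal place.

24.2

τ = R × C = 21.0 × 60 mL/cmH2O = 21.0 × 0.060 L/cmH2O = 1.26 s.
Passive exhalation: V(t)/V₀ = e^(−t/τ) = e^(−1.79/1.26) = 0.2416.
Fraction remaining = 0.2416 → 24.16%.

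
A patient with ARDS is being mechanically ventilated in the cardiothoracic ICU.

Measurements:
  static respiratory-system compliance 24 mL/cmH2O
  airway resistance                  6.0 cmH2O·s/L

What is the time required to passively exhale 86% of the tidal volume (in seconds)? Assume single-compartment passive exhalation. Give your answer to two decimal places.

0.28

τ = R × C = 6.0 × 24 mL/cmH2O = 6.0 × 0.024 L/cmH2O = 0.144 s.
Exhaled fraction f = 1 − e^(−t/τ) → t = −τ·ln(1 − f) = −0.144·ln(0.14) = 0.2831 s.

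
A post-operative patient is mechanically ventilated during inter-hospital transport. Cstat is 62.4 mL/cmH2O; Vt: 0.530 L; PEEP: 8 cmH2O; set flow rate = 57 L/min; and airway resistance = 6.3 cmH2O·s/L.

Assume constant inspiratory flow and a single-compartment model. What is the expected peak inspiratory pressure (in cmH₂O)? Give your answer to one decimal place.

22.5

Flow: 57 L/min ÷ 60 = 0.95 L/s.
Equation of motion (constant flow): PIP = Vt/C + R·V̇ + PEEP.
PIP = 530/62.4 + 6.3×0.95 + 8 = 8.494 + 5.985 + 8 = 22.479 cmH2O.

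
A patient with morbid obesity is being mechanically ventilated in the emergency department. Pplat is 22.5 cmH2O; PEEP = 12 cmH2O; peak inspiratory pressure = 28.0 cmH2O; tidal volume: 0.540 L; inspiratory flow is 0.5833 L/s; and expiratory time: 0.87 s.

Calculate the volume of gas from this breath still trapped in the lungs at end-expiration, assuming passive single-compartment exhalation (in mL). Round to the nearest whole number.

R = (PIP − Pplat)/V̇ = (28.0 − 22.5) / 0.5833 = 5.5/0.5833 = 9.429 cmH2O·s/L.
C = Vt/(Pplat − PEEP) = 540.0 / (22.5 − 12) = 540.0/10.5 = 51.429 mL/cmH2O.
τ = R × C = 9.429 × 0.05143 L/cmH2O = 0.4849 s.
Fraction remaining = e^(−Te/τ) = e^(−0.87/0.4849) = 0.1663.
Trapped volume = 540.0 × 0.1663 = 89.802 mL.

90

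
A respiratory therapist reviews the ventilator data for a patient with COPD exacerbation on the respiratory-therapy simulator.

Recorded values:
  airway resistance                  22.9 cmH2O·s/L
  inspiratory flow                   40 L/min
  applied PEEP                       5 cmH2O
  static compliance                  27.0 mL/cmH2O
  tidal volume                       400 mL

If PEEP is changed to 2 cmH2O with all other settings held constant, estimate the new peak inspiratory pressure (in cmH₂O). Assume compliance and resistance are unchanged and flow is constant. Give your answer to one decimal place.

Flow: 40 L/min ÷ 60 = 0.6667 L/s.
PIP = Vt/C + R·V̇ + PEEP (constant-flow equation of motion).
Only the baseline term changes: ΔPIP = ΔPEEP = 2 − 5 = -3.0 cmH2O.
Original PIP = 400/27.0 + 22.9×0.6667 + 5 = 35.082 cmH2O; new PIP = 35.082 + (-3.0) = 32.082 cmH2O.

32.1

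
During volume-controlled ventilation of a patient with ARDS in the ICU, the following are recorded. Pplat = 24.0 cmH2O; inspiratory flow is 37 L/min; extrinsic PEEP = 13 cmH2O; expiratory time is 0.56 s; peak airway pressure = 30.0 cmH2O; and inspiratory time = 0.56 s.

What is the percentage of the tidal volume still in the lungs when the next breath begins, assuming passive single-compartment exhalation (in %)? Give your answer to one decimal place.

16.0

Flow: 37 L/min ÷ 60 = 0.6167 L/s.
Vt = flow × Ti = 0.6167 L/s × 0.56 s × 1000 mL/L = 345.35 mL.
R = (PIP − Pplat)/V̇ = (30.0 − 24.0) / 0.6167 = 6.0/0.6167 = 9.729 cmH2O·s/L.
C = Vt/(Pplat − PEEP) = 345.35 / (24.0 − 13) = 345.35/11.0 = 31.395 mL/cmH2O.
τ = R × C = 9.729 × 0.0314 L/cmH2O = 0.3055 s.
Fraction remaining at end-expiration = e^(−Te/τ) = e^(−0.56/0.3055) = 0.1599 → 15.99%.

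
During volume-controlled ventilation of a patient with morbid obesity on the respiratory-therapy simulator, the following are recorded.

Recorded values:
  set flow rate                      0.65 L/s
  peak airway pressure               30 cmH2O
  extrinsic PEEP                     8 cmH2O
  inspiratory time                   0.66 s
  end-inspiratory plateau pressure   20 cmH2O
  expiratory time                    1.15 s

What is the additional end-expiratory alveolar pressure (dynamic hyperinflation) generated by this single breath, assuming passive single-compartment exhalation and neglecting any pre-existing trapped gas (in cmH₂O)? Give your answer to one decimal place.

Vt = flow × Ti = 0.65 L/s × 0.66 s × 1000 mL/L = 429.0 mL.
R = (PIP − Pplat)/V̇ = (30 − 20) / 0.65 = 10.0/0.65 = 15.385 cmH2O·s/L.
C = Vt/(Pplat − PEEP) = 429.0 / (20 − 8) = 429.0/12.0 = 35.75 mL/cmH2O.
τ = R × C = 15.385 × 0.03575 L/cmH2O = 0.55 s.
Fraction remaining = e^(−Te/τ) = e^(−1.15/0.55) = 0.1236; trapped volume = 429.0 × 0.1236 = 53.024 mL.
Additional alveolar pressure from trapping ≈ V_trapped / C = 53.024 / 35.75 = 1.483 cmH2O.

1.5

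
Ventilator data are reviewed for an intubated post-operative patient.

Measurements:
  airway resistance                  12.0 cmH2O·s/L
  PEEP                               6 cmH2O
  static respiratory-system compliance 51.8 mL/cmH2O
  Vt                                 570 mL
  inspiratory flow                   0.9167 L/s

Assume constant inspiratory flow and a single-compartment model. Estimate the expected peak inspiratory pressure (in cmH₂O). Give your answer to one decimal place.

Equation of motion (constant flow): PIP = Vt/C + R·V̇ + PEEP.
PIP = 570/51.8 + 12.0×0.9167 + 6 = 11.004 + 11.0 + 6 = 28.004 cmH2O.

28.0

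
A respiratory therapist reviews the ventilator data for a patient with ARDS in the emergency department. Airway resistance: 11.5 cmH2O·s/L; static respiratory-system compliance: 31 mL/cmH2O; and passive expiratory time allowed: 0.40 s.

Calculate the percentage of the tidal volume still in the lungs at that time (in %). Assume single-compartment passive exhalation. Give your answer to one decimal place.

32.6

τ = R × C = 11.5 × 31 mL/cmH2O = 11.5 × 0.031 L/cmH2O = 0.3565 s.
Passive exhalation: V(t)/V₀ = e^(−t/τ) = e^(−0.40/0.3565) = 0.3256.
Fraction remaining = 0.3256 → 32.56%.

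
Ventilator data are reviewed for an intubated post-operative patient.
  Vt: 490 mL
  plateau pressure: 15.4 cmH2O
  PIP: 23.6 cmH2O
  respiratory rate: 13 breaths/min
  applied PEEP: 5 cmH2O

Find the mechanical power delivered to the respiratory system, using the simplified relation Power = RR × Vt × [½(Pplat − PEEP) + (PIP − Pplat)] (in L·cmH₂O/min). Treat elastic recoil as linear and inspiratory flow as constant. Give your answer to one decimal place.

Per-breath work = Vt × [½(Pplat−PEEP) + (PIP−Pplat)] = 0.490 × [0.5×10.4 + 8.2] = 0.490 × 13.4 = 6.566 L·cmH2O.
Power = 13 × 6.566 = 85.358 L·cmH2O/min.

85.4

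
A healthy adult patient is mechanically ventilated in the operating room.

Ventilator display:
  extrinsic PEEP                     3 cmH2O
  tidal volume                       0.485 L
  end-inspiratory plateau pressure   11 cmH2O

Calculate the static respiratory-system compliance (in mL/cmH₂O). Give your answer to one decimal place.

Cstat = Vt / (Pplat − PEEP) = 485 / (11 − 3) = 485 / 8.0 = 60.625 mL/cmH2O.

60.6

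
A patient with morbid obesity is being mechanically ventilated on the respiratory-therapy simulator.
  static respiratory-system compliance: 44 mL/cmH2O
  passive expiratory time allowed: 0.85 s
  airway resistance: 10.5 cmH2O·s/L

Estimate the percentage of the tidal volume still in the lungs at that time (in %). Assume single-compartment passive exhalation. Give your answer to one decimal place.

τ = R × C = 10.5 × 44 mL/cmH2O = 10.5 × 0.044 L/cmH2O = 0.462 s.
Passive exhalation: V(t)/V₀ = e^(−t/τ) = e^(−0.85/0.462) = 0.1588.
Fraction remaining = 0.1588 → 15.88%.

15.9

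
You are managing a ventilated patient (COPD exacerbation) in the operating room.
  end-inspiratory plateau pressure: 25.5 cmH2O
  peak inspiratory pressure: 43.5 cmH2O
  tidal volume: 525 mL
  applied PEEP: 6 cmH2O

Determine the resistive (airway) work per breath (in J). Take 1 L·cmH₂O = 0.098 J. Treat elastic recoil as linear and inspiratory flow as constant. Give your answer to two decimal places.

With constant inspiratory flow the resistive pressure is constant at PIP − Pplat = 43.5 − 25.5 = 18.0 cmH2O, so resistive work = 18.0 × 0.525 = 9.45 L·cmH2O.
× 0.098 J/(L·cmH2O) → 0.9261 J.

0.93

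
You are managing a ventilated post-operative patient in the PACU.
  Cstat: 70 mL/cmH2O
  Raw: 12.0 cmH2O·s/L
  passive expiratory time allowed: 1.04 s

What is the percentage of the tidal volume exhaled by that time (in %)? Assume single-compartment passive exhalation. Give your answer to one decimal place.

τ = R × C = 12.0 × 70 mL/cmH2O = 12.0 × 0.070 L/cmH2O = 0.84 s.
Passive exhalation: V(t)/V₀ = e^(−t/τ) = e^(−1.04/0.84) = 0.2899.
Fraction exhaled = 1 − 0.2899 = 0.7101 → 71.01%.

71.0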